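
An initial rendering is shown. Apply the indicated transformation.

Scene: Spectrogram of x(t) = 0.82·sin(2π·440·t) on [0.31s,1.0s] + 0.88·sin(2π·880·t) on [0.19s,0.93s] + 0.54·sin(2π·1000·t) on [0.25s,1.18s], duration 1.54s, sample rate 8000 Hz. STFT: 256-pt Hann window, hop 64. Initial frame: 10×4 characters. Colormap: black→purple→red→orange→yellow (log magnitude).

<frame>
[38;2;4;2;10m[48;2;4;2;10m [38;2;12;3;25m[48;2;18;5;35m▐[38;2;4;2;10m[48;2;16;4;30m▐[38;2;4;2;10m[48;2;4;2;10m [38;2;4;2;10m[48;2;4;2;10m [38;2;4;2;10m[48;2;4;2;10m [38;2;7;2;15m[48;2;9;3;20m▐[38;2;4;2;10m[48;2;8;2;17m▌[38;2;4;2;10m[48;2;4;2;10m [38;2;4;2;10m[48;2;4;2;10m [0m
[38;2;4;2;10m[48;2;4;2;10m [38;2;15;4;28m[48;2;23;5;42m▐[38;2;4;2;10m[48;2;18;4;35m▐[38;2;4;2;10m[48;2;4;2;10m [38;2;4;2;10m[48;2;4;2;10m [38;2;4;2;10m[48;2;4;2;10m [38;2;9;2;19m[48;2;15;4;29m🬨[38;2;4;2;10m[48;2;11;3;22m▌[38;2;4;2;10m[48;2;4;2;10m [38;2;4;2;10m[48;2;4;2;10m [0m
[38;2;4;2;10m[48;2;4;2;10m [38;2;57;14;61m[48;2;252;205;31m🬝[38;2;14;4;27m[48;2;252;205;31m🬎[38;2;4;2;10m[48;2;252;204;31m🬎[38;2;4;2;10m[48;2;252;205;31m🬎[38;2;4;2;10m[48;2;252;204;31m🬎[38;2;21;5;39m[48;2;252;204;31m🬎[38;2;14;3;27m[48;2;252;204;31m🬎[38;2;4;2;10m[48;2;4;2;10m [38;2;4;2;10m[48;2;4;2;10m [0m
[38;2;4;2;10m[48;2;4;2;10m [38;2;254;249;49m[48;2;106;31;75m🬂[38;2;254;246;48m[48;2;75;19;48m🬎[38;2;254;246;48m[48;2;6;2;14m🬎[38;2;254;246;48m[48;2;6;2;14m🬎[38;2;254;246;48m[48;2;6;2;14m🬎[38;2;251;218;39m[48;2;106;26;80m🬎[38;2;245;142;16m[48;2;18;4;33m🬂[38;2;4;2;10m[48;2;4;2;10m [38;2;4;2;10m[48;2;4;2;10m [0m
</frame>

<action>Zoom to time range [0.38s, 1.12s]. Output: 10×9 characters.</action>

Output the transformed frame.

<frame>
[38;2;4;2;10m[48;2;4;2;10m [38;2;4;2;10m[48;2;4;2;10m [38;2;4;2;10m[48;2;4;2;10m [38;2;4;2;10m[48;2;4;2;10m [38;2;4;2;10m[48;2;4;2;10m [38;2;4;2;10m[48;2;4;2;10m [38;2;4;2;10m[48;2;4;2;10m [38;2;4;2;10m[48;2;9;3;19m▌[38;2;4;2;10m[48;2;6;2;14m▌[38;2;4;2;10m[48;2;4;2;10m [0m
[38;2;4;2;10m[48;2;4;2;10m [38;2;4;2;10m[48;2;4;2;10m [38;2;4;2;10m[48;2;4;2;10m [38;2;4;2;10m[48;2;4;2;10m [38;2;4;2;10m[48;2;4;2;10m [38;2;4;2;10m[48;2;4;2;10m [38;2;4;2;10m[48;2;4;2;10m [38;2;4;2;10m[48;2;10;3;20m▌[38;2;4;2;10m[48;2;6;2;14m▌[38;2;4;2;10m[48;2;4;2;10m [0m
[38;2;4;2;10m[48;2;4;2;10m [38;2;4;2;10m[48;2;4;2;10m [38;2;4;2;10m[48;2;4;2;10m [38;2;4;2;10m[48;2;4;2;10m [38;2;4;2;10m[48;2;4;2;10m [38;2;4;2;10m[48;2;4;2;10m [38;2;4;2;10m[48;2;4;2;10m [38;2;4;2;10m[48;2;11;3;22m▌[38;2;4;2;10m[48;2;7;2;15m▌[38;2;4;2;10m[48;2;4;2;10m [0m
[38;2;4;2;10m[48;2;4;2;10m [38;2;4;2;10m[48;2;4;2;10m [38;2;4;2;10m[48;2;4;2;10m [38;2;4;2;10m[48;2;4;2;10m [38;2;4;2;10m[48;2;4;2;10m [38;2;4;2;10m[48;2;4;2;10m [38;2;4;2;10m[48;2;4;2;10m [38;2;4;2;10m[48;2;13;3;26m▌[38;2;4;2;10m[48;2;8;2;16m▌[38;2;4;2;10m[48;2;4;2;10m [0m
[38;2;4;2;10m[48;2;4;2;10m [38;2;4;2;10m[48;2;4;2;10m [38;2;4;2;10m[48;2;4;2;10m [38;2;4;2;10m[48;2;4;2;10m [38;2;4;2;10m[48;2;4;2;10m [38;2;4;2;10m[48;2;4;2;10m [38;2;4;2;10m[48;2;4;2;10m [38;2;4;2;10m[48;2;18;4;33m▌[38;2;4;2;10m[48;2;9;3;19m▌[38;2;4;2;10m[48;2;4;2;10m [0m
[38;2;4;2;10m[48;2;4;2;10m [38;2;4;2;10m[48;2;4;2;10m [38;2;4;2;10m[48;2;4;2;10m [38;2;4;2;10m[48;2;4;2;10m [38;2;4;2;10m[48;2;4;2;10m [38;2;4;2;10m[48;2;4;2;10m [38;2;4;2;10m[48;2;4;2;10m [38;2;4;2;11m[48;2;28;7;51m▌[38;2;4;2;10m[48;2;13;3;25m▌[38;2;4;2;10m[48;2;4;2;10m [0m
[38;2;5;2;12m[48;2;252;206;32m🬎[38;2;6;2;14m[48;2;252;206;32m🬎[38;2;5;2;12m[48;2;252;206;32m🬎[38;2;5;2;12m[48;2;252;206;32m🬎[38;2;6;2;14m[48;2;252;206;32m🬎[38;2;5;2;11m[48;2;252;206;32m🬎[38;2;5;2;12m[48;2;252;206;32m🬎[38;2;40;10;50m[48;2;252;205;31m🬎[38;2;12;3;24m[48;2;252;205;31m🬎[38;2;5;2;11m[48;2;252;205;31m🬎[0m
[38;2;252;219;37m[48;2;6;2;14m🬰[38;2;252;219;37m[48;2;6;2;14m🬰[38;2;252;219;37m[48;2;6;2;14m🬰[38;2;252;219;37m[48;2;6;2;14m🬰[38;2;252;219;37m[48;2;6;2;14m🬰[38;2;252;219;37m[48;2;6;2;14m🬰[38;2;252;219;37m[48;2;6;2;14m🬰[38;2;252;217;36m[48;2;70;17;50m🬰[38;2;35;8;44m[48;2;251;190;25m🬎[38;2;4;2;10m[48;2;4;2;10m [0m
[38;2;254;244;47m[48;2;4;2;10m🬂[38;2;254;244;47m[48;2;4;2;11m🬂[38;2;254;244;47m[48;2;4;2;10m🬂[38;2;254;244;47m[48;2;4;2;10m🬂[38;2;254;244;47m[48;2;4;2;11m🬂[38;2;254;244;47m[48;2;4;2;10m🬂[38;2;254;244;47m[48;2;4;2;10m🬂[38;2;254;245;47m[48;2;24;5;44m🬂[38;2;254;243;47m[48;2;52;13;48m🬂[38;2;4;2;10m[48;2;4;2;10m [0m
</frame>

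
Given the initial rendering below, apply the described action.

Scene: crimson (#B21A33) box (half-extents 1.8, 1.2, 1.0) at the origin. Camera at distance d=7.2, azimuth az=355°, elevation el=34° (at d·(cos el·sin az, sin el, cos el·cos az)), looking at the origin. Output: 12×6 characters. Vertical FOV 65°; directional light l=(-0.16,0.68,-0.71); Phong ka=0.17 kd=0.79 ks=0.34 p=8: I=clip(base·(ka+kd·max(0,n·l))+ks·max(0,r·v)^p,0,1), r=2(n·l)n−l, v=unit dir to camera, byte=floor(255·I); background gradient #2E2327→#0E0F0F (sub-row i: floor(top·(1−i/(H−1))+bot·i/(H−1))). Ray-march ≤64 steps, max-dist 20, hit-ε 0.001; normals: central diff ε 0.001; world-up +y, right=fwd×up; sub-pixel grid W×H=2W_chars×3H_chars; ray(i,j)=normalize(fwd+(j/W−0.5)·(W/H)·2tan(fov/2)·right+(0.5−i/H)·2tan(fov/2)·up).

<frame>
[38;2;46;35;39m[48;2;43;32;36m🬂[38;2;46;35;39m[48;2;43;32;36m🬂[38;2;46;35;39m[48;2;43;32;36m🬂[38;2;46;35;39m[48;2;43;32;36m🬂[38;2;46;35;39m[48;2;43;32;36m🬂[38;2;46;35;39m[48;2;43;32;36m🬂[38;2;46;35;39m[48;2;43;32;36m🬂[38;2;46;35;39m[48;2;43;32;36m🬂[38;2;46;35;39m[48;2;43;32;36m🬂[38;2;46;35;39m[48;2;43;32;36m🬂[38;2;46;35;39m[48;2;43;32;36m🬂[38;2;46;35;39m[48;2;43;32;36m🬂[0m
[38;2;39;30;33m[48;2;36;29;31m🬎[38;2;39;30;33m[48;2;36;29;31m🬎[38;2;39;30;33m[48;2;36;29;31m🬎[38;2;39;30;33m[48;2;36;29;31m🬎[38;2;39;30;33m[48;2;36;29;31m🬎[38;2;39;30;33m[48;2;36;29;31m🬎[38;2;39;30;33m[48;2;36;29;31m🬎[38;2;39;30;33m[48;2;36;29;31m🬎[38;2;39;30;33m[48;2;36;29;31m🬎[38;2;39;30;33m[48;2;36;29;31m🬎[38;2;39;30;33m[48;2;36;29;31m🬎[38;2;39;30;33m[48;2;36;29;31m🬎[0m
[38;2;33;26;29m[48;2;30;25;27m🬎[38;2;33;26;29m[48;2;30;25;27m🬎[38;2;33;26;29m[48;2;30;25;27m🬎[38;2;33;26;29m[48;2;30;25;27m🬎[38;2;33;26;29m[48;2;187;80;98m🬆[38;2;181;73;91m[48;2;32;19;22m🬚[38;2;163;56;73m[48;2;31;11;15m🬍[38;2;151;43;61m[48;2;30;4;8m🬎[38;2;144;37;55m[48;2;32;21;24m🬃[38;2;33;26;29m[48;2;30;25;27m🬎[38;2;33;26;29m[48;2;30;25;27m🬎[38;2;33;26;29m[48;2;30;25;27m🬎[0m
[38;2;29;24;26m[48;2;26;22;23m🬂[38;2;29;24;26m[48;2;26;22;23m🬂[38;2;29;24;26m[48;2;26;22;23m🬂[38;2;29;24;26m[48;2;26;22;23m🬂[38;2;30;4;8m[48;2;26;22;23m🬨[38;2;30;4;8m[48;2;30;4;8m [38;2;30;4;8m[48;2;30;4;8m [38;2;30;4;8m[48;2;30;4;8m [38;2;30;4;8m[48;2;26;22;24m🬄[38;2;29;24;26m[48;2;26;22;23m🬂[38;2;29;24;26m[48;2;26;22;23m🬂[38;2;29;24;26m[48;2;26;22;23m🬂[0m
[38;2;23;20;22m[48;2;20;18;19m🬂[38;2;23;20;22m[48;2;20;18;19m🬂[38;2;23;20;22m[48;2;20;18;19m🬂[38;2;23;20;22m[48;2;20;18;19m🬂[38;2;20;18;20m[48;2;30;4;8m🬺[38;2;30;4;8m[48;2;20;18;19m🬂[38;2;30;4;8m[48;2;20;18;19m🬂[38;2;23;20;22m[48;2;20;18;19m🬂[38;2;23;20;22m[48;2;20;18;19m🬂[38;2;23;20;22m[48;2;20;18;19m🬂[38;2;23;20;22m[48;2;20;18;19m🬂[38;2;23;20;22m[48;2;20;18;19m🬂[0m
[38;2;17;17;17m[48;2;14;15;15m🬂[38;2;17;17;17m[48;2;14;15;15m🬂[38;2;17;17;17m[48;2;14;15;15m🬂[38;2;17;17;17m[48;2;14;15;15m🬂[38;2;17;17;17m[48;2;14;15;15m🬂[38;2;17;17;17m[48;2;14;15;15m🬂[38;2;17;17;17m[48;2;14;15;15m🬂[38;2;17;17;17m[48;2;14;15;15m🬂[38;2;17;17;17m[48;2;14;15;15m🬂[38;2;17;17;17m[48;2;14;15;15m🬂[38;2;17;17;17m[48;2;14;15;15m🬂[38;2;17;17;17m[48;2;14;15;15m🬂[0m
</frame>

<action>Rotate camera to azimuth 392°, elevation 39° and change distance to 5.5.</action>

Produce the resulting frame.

<frame>
[38;2;46;35;39m[48;2;43;32;36m🬂[38;2;46;35;39m[48;2;43;32;36m🬂[38;2;46;35;39m[48;2;43;32;36m🬂[38;2;46;35;39m[48;2;43;32;36m🬂[38;2;46;35;39m[48;2;43;32;36m🬂[38;2;46;35;39m[48;2;43;32;36m🬂[38;2;46;35;39m[48;2;43;32;36m🬂[38;2;46;35;39m[48;2;43;32;36m🬂[38;2;46;35;39m[48;2;43;32;36m🬂[38;2;46;35;39m[48;2;43;32;36m🬂[38;2;46;35;39m[48;2;43;32;36m🬂[38;2;46;35;39m[48;2;43;32;36m🬂[0m
[38;2;39;30;33m[48;2;36;29;31m🬎[38;2;39;30;33m[48;2;36;29;31m🬎[38;2;39;30;33m[48;2;36;29;31m🬎[38;2;39;30;33m[48;2;36;29;31m🬎[38;2;38;30;33m[48;2;145;38;56m🬝[38;2;39;30;33m[48;2;154;46;64m🬎[38;2;162;55;73m[48;2;38;30;33m🬏[38;2;39;30;33m[48;2;36;29;31m🬎[38;2;39;30;33m[48;2;36;29;31m🬎[38;2;39;30;33m[48;2;36;29;31m🬎[38;2;39;30;33m[48;2;36;29;31m🬎[38;2;39;30;33m[48;2;36;29;31m🬎[0m
[38;2;33;26;29m[48;2;30;25;27m🬎[38;2;33;26;29m[48;2;30;25;27m🬎[38;2;33;26;29m[48;2;30;25;27m🬎[38;2;139;31;49m[48;2;31;17;20m🬁[38;2;30;4;8m[48;2;149;41;59m🬱[38;2;162;55;73m[48;2;30;4;8m🬎[38;2;174;67;84m[48;2;187;79;97m🬆[38;2;184;77;94m[48;2;196;89;106m🬆[38;2;34;27;30m[48;2;193;85;103m🬁[38;2;32;26;28m[48;2;30;4;8m🬸[38;2;33;26;29m[48;2;30;25;27m🬎[38;2;33;26;29m[48;2;30;25;27m🬎[0m
[38;2;29;24;26m[48;2;26;22;23m🬂[38;2;29;24;26m[48;2;26;22;23m🬂[38;2;29;24;26m[48;2;26;22;23m🬂[38;2;26;22;24m[48;2;30;4;8m🬺[38;2;30;4;8m[48;2;30;4;8m [38;2;30;4;8m[48;2;30;4;8m [38;2;30;4;8m[48;2;30;4;8m [38;2;204;96;114m[48;2;30;4;8m🬂[38;2;206;98;116m[48;2;29;7;11m🬀[38;2;29;24;26m[48;2;26;22;23m🬂[38;2;29;24;26m[48;2;26;22;23m🬂[38;2;29;24;26m[48;2;26;22;23m🬂[0m
[38;2;23;20;22m[48;2;20;18;19m🬂[38;2;23;20;22m[48;2;20;18;19m🬂[38;2;23;20;22m[48;2;20;18;19m🬂[38;2;23;20;22m[48;2;20;18;19m🬂[38;2;23;20;22m[48;2;20;18;19m🬂[38;2;30;4;8m[48;2;20;18;19m🬂[38;2;30;4;8m[48;2;19;18;19m🬎[38;2;30;4;8m[48;2;30;4;8m [38;2;30;4;8m[48;2;20;18;20m🬀[38;2;23;20;22m[48;2;20;18;19m🬂[38;2;23;20;22m[48;2;20;18;19m🬂[38;2;23;20;22m[48;2;20;18;19m🬂[0m
[38;2;17;17;17m[48;2;14;15;15m🬂[38;2;17;17;17m[48;2;14;15;15m🬂[38;2;17;17;17m[48;2;14;15;15m🬂[38;2;17;17;17m[48;2;14;15;15m🬂[38;2;17;17;17m[48;2;14;15;15m🬂[38;2;17;17;17m[48;2;14;15;15m🬂[38;2;17;17;17m[48;2;14;15;15m🬂[38;2;17;17;17m[48;2;14;15;15m🬂[38;2;17;17;17m[48;2;14;15;15m🬂[38;2;17;17;17m[48;2;14;15;15m🬂[38;2;17;17;17m[48;2;14;15;15m🬂[38;2;17;17;17m[48;2;14;15;15m🬂[0m
</frame>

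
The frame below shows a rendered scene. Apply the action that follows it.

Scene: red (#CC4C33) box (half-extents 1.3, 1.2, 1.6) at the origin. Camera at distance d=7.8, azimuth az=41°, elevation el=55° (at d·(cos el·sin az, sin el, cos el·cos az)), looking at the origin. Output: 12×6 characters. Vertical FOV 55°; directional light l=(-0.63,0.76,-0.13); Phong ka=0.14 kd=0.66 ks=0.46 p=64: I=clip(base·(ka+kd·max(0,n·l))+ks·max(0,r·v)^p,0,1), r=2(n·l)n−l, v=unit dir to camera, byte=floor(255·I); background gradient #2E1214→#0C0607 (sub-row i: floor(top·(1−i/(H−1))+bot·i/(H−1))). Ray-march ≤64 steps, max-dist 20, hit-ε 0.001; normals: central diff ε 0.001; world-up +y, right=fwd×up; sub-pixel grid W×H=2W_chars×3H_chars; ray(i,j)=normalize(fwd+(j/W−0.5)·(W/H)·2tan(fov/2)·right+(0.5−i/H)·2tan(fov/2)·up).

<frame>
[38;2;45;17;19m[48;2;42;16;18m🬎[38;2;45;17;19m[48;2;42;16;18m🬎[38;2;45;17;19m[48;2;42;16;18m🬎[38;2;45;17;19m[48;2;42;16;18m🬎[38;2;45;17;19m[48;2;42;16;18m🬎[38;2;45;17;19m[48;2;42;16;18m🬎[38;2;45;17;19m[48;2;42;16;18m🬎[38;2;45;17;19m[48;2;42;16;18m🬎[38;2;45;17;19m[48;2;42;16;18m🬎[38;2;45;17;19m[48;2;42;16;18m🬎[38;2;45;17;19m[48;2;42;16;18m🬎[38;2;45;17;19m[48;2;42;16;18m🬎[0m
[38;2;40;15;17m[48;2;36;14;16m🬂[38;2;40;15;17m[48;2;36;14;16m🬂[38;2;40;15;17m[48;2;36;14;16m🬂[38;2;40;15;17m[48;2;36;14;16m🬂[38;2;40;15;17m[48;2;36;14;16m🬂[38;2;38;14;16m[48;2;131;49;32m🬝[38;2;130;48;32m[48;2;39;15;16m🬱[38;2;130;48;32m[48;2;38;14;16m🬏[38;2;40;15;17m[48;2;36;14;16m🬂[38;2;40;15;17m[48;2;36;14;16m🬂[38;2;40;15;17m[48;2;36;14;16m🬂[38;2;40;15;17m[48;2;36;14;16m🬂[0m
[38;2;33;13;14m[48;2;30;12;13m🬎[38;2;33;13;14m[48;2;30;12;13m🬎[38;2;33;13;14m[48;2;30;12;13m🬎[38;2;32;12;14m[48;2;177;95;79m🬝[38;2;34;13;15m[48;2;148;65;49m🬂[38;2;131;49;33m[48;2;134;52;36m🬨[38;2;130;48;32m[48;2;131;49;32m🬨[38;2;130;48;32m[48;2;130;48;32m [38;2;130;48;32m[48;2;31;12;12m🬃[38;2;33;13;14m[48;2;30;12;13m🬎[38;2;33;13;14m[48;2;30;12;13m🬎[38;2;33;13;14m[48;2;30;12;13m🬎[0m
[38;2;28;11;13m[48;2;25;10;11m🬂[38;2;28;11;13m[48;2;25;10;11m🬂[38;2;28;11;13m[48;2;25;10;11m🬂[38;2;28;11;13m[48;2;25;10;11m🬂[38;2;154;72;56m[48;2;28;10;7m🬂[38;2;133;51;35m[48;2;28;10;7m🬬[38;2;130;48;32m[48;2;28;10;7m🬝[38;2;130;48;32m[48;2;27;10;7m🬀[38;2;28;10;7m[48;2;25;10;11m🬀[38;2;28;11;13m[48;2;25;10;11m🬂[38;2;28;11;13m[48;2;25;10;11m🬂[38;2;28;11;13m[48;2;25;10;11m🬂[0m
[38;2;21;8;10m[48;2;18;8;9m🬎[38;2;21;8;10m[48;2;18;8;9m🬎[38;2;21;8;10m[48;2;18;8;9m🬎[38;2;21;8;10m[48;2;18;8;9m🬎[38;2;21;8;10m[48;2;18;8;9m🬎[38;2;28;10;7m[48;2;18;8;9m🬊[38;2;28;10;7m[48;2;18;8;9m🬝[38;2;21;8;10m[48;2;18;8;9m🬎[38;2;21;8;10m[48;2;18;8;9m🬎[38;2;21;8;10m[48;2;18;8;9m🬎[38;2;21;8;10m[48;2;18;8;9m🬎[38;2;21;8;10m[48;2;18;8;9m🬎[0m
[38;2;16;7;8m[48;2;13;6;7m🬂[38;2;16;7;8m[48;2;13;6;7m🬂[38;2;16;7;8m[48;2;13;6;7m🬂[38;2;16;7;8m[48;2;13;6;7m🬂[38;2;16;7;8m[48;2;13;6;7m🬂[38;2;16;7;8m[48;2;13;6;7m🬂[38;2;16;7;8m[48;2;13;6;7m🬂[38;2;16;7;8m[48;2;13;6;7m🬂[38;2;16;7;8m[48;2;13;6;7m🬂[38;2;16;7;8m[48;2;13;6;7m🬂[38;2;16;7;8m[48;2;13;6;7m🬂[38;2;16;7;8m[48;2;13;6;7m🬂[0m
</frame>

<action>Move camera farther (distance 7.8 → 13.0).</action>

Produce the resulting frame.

<frame>
[38;2;45;17;19m[48;2;42;16;18m🬎[38;2;45;17;19m[48;2;42;16;18m🬎[38;2;45;17;19m[48;2;42;16;18m🬎[38;2;45;17;19m[48;2;42;16;18m🬎[38;2;45;17;19m[48;2;42;16;18m🬎[38;2;45;17;19m[48;2;42;16;18m🬎[38;2;45;17;19m[48;2;42;16;18m🬎[38;2;45;17;19m[48;2;42;16;18m🬎[38;2;45;17;19m[48;2;42;16;18m🬎[38;2;45;17;19m[48;2;42;16;18m🬎[38;2;45;17;19m[48;2;42;16;18m🬎[38;2;45;17;19m[48;2;42;16;18m🬎[0m
[38;2;40;15;17m[48;2;36;14;16m🬂[38;2;40;15;17m[48;2;36;14;16m🬂[38;2;40;15;17m[48;2;36;14;16m🬂[38;2;40;15;17m[48;2;36;14;16m🬂[38;2;40;15;17m[48;2;36;14;16m🬂[38;2;40;15;17m[48;2;36;14;16m🬂[38;2;40;15;17m[48;2;36;14;16m🬂[38;2;40;15;17m[48;2;36;14;16m🬂[38;2;40;15;17m[48;2;36;14;16m🬂[38;2;40;15;17m[48;2;36;14;16m🬂[38;2;40;15;17m[48;2;36;14;16m🬂[38;2;40;15;17m[48;2;36;14;16m🬂[0m
[38;2;33;13;14m[48;2;30;12;13m🬎[38;2;33;13;14m[48;2;30;12;13m🬎[38;2;33;13;14m[48;2;30;12;13m🬎[38;2;33;13;14m[48;2;30;12;13m🬎[38;2;33;13;14m[48;2;30;12;13m🬎[38;2;33;13;14m[48;2;132;50;34m🬆[38;2;34;13;15m[48;2;130;48;32m🬁[38;2;130;48;32m[48;2;32;12;14m🬏[38;2;33;13;14m[48;2;30;12;13m🬎[38;2;33;13;14m[48;2;30;12;13m🬎[38;2;33;13;14m[48;2;30;12;13m🬎[38;2;33;13;14m[48;2;30;12;13m🬎[0m
[38;2;28;11;13m[48;2;25;10;11m🬂[38;2;28;11;13m[48;2;25;10;11m🬂[38;2;28;11;13m[48;2;25;10;11m🬂[38;2;28;11;13m[48;2;25;10;11m🬂[38;2;28;11;13m[48;2;25;10;11m🬂[38;2;134;52;36m[48;2;27;10;8m🬂[38;2;130;48;32m[48;2;28;10;7m🬆[38;2;28;10;7m[48;2;25;10;11m🬀[38;2;28;11;13m[48;2;25;10;11m🬂[38;2;28;11;13m[48;2;25;10;11m🬂[38;2;28;11;13m[48;2;25;10;11m🬂[38;2;28;11;13m[48;2;25;10;11m🬂[0m
[38;2;21;8;10m[48;2;18;8;9m🬎[38;2;21;8;10m[48;2;18;8;9m🬎[38;2;21;8;10m[48;2;18;8;9m🬎[38;2;21;8;10m[48;2;18;8;9m🬎[38;2;21;8;10m[48;2;18;8;9m🬎[38;2;21;8;10m[48;2;18;8;9m🬎[38;2;28;10;7m[48;2;19;8;9m🬀[38;2;21;8;10m[48;2;18;8;9m🬎[38;2;21;8;10m[48;2;18;8;9m🬎[38;2;21;8;10m[48;2;18;8;9m🬎[38;2;21;8;10m[48;2;18;8;9m🬎[38;2;21;8;10m[48;2;18;8;9m🬎[0m
[38;2;16;7;8m[48;2;13;6;7m🬂[38;2;16;7;8m[48;2;13;6;7m🬂[38;2;16;7;8m[48;2;13;6;7m🬂[38;2;16;7;8m[48;2;13;6;7m🬂[38;2;16;7;8m[48;2;13;6;7m🬂[38;2;16;7;8m[48;2;13;6;7m🬂[38;2;16;7;8m[48;2;13;6;7m🬂[38;2;16;7;8m[48;2;13;6;7m🬂[38;2;16;7;8m[48;2;13;6;7m🬂[38;2;16;7;8m[48;2;13;6;7m🬂[38;2;16;7;8m[48;2;13;6;7m🬂[38;2;16;7;8m[48;2;13;6;7m🬂[0m
</frame>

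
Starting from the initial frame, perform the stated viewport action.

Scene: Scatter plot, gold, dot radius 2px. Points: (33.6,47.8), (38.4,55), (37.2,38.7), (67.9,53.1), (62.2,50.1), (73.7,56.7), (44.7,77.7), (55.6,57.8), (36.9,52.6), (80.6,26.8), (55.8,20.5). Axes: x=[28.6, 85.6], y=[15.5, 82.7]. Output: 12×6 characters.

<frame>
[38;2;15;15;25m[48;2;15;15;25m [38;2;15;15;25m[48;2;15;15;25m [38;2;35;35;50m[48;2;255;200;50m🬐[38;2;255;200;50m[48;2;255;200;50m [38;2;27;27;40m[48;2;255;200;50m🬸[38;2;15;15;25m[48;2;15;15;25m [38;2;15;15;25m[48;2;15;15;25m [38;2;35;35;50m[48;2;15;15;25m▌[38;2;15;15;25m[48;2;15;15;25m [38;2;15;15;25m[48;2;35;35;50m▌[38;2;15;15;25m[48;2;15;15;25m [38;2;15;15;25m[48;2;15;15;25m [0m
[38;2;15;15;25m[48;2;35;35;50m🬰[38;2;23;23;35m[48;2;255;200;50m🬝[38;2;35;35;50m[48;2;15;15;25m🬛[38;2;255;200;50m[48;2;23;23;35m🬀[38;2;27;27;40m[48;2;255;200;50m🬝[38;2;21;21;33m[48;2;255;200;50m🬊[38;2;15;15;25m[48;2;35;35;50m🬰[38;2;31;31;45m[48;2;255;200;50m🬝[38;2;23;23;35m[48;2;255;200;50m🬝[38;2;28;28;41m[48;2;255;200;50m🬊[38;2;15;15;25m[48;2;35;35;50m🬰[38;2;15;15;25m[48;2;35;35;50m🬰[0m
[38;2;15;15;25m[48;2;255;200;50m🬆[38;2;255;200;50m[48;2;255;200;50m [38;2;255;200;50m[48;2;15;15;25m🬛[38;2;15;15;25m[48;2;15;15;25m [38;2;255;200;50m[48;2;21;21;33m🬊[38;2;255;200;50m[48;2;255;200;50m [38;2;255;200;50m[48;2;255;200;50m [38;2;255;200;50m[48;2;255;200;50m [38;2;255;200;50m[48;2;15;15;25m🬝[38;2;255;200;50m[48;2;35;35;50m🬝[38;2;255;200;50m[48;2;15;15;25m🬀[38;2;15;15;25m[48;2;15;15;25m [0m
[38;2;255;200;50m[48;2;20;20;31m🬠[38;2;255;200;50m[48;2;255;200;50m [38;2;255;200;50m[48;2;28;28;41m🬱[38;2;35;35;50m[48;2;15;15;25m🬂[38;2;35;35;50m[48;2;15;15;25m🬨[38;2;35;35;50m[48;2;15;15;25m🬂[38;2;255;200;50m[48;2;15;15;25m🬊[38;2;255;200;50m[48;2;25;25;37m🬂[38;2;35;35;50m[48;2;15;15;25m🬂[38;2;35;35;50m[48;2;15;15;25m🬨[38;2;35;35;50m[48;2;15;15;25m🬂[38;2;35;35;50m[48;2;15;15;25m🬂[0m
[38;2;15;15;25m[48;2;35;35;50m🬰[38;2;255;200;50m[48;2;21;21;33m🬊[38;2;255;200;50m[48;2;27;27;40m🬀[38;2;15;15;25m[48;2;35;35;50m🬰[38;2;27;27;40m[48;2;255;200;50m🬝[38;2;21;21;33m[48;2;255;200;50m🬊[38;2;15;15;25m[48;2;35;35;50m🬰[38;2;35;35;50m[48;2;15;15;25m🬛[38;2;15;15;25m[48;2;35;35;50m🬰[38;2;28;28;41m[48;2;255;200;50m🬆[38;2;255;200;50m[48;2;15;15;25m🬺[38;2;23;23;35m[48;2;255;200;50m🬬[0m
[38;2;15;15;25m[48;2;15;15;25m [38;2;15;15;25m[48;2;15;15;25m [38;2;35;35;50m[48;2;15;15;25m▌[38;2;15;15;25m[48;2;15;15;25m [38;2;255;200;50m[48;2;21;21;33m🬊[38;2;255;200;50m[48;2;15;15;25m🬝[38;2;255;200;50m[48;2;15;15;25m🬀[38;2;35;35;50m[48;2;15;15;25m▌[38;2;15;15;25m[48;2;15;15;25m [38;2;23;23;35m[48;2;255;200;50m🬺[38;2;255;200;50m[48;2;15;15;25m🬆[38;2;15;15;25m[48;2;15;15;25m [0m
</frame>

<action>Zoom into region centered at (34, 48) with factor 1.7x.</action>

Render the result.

<frame>
[38;2;15;15;25m[48;2;15;15;25m [38;2;15;15;25m[48;2;15;15;25m [38;2;35;35;50m[48;2;15;15;25m▌[38;2;15;15;25m[48;2;15;15;25m [38;2;15;15;25m[48;2;35;35;50m▌[38;2;15;15;25m[48;2;15;15;25m [38;2;15;15;25m[48;2;15;15;25m [38;2;35;35;50m[48;2;15;15;25m▌[38;2;15;15;25m[48;2;15;15;25m [38;2;15;15;25m[48;2;35;35;50m▌[38;2;15;15;25m[48;2;15;15;25m [38;2;15;15;25m[48;2;15;15;25m [0m
[38;2;15;15;25m[48;2;35;35;50m🬰[38;2;15;15;25m[48;2;35;35;50m🬰[38;2;35;35;50m[48;2;15;15;25m🬛[38;2;15;15;25m[48;2;35;35;50m🬰[38;2;15;15;25m[48;2;35;35;50m🬐[38;2;15;15;25m[48;2;35;35;50m🬰[38;2;21;21;33m[48;2;255;200;50m🬆[38;2;255;200;50m[48;2;15;15;25m🬺[38;2;23;23;35m[48;2;255;200;50m🬬[38;2;15;15;25m[48;2;35;35;50m🬐[38;2;15;15;25m[48;2;35;35;50m🬰[38;2;15;15;25m[48;2;35;35;50m🬰[0m
[38;2;15;15;25m[48;2;15;15;25m [38;2;15;15;25m[48;2;15;15;25m [38;2;35;35;50m[48;2;15;15;25m▌[38;2;15;15;25m[48;2;15;15;25m [38;2;23;23;35m[48;2;255;200;50m🬝[38;2;15;15;25m[48;2;255;200;50m🬀[38;2;255;200;50m[48;2;255;200;50m [38;2;255;200;50m[48;2;21;21;33m🬆[38;2;15;15;25m[48;2;15;15;25m [38;2;15;15;25m[48;2;35;35;50m▌[38;2;15;15;25m[48;2;15;15;25m [38;2;15;15;25m[48;2;15;15;25m [0m
[38;2;35;35;50m[48;2;15;15;25m🬂[38;2;35;35;50m[48;2;15;15;25m🬂[38;2;35;35;50m[48;2;15;15;25m🬕[38;2;35;35;50m[48;2;15;15;25m🬂[38;2;35;35;50m[48;2;15;15;25m🬨[38;2;255;200;50m[48;2;15;15;25m🬊[38;2;255;200;50m[48;2;25;25;37m🬶[38;2;27;27;40m[48;2;255;200;50m🬬[38;2;35;35;50m[48;2;15;15;25m🬂[38;2;35;35;50m[48;2;15;15;25m🬨[38;2;35;35;50m[48;2;15;15;25m🬂[38;2;35;35;50m[48;2;15;15;25m🬂[0m
[38;2;15;15;25m[48;2;35;35;50m🬰[38;2;15;15;25m[48;2;35;35;50m🬰[38;2;35;35;50m[48;2;15;15;25m🬛[38;2;15;15;25m[48;2;35;35;50m🬰[38;2;15;15;25m[48;2;35;35;50m🬐[38;2;23;23;35m[48;2;255;200;50m🬺[38;2;255;200;50m[48;2;15;15;25m🬬[38;2;255;200;50m[48;2;28;28;41m🬆[38;2;15;15;25m[48;2;35;35;50m🬰[38;2;15;15;25m[48;2;35;35;50m🬐[38;2;15;15;25m[48;2;35;35;50m🬰[38;2;15;15;25m[48;2;35;35;50m🬰[0m
[38;2;15;15;25m[48;2;15;15;25m [38;2;15;15;25m[48;2;15;15;25m [38;2;35;35;50m[48;2;15;15;25m▌[38;2;15;15;25m[48;2;15;15;25m [38;2;15;15;25m[48;2;35;35;50m▌[38;2;15;15;25m[48;2;15;15;25m [38;2;15;15;25m[48;2;15;15;25m [38;2;35;35;50m[48;2;15;15;25m▌[38;2;15;15;25m[48;2;15;15;25m [38;2;15;15;25m[48;2;35;35;50m▌[38;2;15;15;25m[48;2;15;15;25m [38;2;15;15;25m[48;2;15;15;25m [0m
</frame>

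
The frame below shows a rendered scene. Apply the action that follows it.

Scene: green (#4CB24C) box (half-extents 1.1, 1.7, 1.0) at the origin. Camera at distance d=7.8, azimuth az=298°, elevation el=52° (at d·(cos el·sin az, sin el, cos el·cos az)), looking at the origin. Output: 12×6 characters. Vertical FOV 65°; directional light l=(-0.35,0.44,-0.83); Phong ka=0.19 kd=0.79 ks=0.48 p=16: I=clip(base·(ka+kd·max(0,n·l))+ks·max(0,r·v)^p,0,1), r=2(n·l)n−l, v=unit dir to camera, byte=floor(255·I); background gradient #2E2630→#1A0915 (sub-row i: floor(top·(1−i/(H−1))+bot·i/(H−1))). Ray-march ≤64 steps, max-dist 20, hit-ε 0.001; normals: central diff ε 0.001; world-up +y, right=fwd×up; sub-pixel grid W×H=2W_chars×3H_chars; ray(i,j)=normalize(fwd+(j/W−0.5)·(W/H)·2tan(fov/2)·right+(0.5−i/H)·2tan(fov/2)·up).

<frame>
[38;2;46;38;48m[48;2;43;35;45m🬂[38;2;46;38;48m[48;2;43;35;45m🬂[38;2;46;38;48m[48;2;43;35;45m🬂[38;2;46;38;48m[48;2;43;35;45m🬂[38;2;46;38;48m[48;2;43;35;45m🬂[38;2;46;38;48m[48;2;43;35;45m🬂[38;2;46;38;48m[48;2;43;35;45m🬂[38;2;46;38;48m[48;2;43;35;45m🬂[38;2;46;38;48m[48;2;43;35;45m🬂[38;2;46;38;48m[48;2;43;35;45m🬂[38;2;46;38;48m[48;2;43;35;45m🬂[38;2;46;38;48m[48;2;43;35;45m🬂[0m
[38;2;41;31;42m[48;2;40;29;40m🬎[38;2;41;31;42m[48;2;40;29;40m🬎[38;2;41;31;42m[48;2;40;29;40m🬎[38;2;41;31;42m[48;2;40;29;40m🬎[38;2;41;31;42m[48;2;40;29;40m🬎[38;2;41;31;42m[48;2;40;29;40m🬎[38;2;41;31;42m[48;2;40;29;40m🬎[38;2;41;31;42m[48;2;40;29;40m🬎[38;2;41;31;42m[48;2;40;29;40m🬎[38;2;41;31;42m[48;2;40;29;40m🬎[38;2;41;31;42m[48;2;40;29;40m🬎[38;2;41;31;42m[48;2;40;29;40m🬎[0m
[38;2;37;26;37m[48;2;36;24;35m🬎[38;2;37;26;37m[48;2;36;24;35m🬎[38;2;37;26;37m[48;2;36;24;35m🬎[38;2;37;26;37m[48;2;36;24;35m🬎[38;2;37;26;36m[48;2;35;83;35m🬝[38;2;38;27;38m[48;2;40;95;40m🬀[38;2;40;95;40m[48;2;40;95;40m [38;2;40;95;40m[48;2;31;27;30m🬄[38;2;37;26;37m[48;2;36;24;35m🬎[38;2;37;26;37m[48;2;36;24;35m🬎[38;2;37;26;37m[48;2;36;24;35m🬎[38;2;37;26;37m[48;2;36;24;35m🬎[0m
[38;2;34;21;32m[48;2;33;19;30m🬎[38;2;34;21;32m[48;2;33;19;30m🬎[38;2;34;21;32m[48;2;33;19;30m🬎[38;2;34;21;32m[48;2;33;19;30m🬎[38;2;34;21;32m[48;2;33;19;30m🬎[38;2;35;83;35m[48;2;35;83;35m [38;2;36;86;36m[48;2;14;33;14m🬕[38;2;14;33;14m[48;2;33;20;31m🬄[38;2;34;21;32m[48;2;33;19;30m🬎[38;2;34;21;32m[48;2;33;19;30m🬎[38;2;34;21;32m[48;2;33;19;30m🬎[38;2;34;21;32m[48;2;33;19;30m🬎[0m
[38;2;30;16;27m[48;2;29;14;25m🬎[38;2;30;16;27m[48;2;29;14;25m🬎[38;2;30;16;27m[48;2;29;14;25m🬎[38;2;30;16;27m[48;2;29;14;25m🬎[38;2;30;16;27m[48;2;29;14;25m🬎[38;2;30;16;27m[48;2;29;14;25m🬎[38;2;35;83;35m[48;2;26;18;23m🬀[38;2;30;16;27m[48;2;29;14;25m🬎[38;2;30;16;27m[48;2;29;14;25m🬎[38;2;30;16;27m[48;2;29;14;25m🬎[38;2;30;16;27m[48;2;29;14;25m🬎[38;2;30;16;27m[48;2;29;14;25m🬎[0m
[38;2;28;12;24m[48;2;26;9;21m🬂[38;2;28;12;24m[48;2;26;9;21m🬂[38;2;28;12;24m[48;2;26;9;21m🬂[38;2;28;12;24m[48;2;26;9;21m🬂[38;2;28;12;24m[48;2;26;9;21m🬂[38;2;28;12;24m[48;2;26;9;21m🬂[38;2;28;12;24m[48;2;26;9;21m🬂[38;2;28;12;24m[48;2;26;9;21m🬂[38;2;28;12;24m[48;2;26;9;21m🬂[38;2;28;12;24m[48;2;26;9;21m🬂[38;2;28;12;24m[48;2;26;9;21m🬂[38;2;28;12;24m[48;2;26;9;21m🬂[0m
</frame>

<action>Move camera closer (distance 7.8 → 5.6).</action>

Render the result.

<frame>
[38;2;46;38;48m[48;2;43;35;45m🬂[38;2;46;38;48m[48;2;43;35;45m🬂[38;2;46;38;48m[48;2;43;35;45m🬂[38;2;46;38;48m[48;2;43;35;45m🬂[38;2;46;38;48m[48;2;43;35;45m🬂[38;2;46;38;48m[48;2;43;35;45m🬂[38;2;46;38;48m[48;2;43;35;45m🬂[38;2;46;38;48m[48;2;43;35;45m🬂[38;2;46;38;48m[48;2;43;35;45m🬂[38;2;46;38;48m[48;2;43;35;45m🬂[38;2;46;38;48m[48;2;43;35;45m🬂[38;2;46;38;48m[48;2;43;35;45m🬂[0m
[38;2;41;31;42m[48;2;40;29;40m🬎[38;2;41;31;42m[48;2;40;29;40m🬎[38;2;41;31;42m[48;2;40;29;40m🬎[38;2;41;31;42m[48;2;40;29;40m🬎[38;2;41;31;41m[48;2;40;95;40m🬝[38;2;42;32;43m[48;2;40;95;40m🬂[38;2;42;32;43m[48;2;40;95;40m🬂[38;2;40;95;40m[48;2;41;31;42m🬱[38;2;40;95;40m[48;2;41;31;41m🬏[38;2;41;31;42m[48;2;40;29;40m🬎[38;2;41;31;42m[48;2;40;29;40m🬎[38;2;41;31;42m[48;2;40;29;40m🬎[0m
[38;2;37;26;37m[48;2;36;24;35m🬎[38;2;37;26;37m[48;2;36;24;35m🬎[38;2;37;26;37m[48;2;36;24;35m🬎[38;2;37;26;37m[48;2;36;24;35m🬎[38;2;40;95;40m[48;2;35;83;35m🬎[38;2;40;95;40m[48;2;35;83;35m🬬[38;2;40;95;40m[48;2;40;95;40m [38;2;40;95;40m[48;2;14;33;14m🬕[38;2;37;26;37m[48;2;36;24;35m🬎[38;2;37;26;37m[48;2;36;24;35m🬎[38;2;37;26;37m[48;2;36;24;35m🬎[38;2;37;26;37m[48;2;36;24;35m🬎[0m
[38;2;34;21;32m[48;2;33;19;30m🬎[38;2;34;21;32m[48;2;33;19;30m🬎[38;2;34;21;32m[48;2;33;19;30m🬎[38;2;34;21;32m[48;2;33;19;30m🬎[38;2;35;83;35m[48;2;33;19;31m🬨[38;2;35;83;35m[48;2;35;83;35m [38;2;35;83;35m[48;2;40;95;40m🬺[38;2;14;33;14m[48;2;33;19;31m🬕[38;2;34;21;32m[48;2;33;19;30m🬎[38;2;34;21;32m[48;2;33;19;30m🬎[38;2;34;21;32m[48;2;33;19;30m🬎[38;2;34;21;32m[48;2;33;19;30m🬎[0m
[38;2;30;16;27m[48;2;29;14;25m🬎[38;2;30;16;27m[48;2;29;14;25m🬎[38;2;30;16;27m[48;2;29;14;25m🬎[38;2;30;16;27m[48;2;29;14;25m🬎[38;2;35;83;35m[48;2;29;15;26m🬁[38;2;35;83;35m[48;2;29;14;25m🬊[38;2;35;83;35m[48;2;29;14;25m🬎[38;2;30;16;27m[48;2;29;14;25m🬎[38;2;30;16;27m[48;2;29;14;25m🬎[38;2;30;16;27m[48;2;29;14;25m🬎[38;2;30;16;27m[48;2;29;14;25m🬎[38;2;30;16;27m[48;2;29;14;25m🬎[0m
[38;2;28;12;24m[48;2;26;9;21m🬂[38;2;28;12;24m[48;2;26;9;21m🬂[38;2;28;12;24m[48;2;26;9;21m🬂[38;2;28;12;24m[48;2;26;9;21m🬂[38;2;28;12;24m[48;2;26;9;21m🬂[38;2;28;12;24m[48;2;26;9;21m🬂[38;2;28;12;24m[48;2;26;9;21m🬂[38;2;28;12;24m[48;2;26;9;21m🬂[38;2;28;12;24m[48;2;26;9;21m🬂[38;2;28;12;24m[48;2;26;9;21m🬂[38;2;28;12;24m[48;2;26;9;21m🬂[38;2;28;12;24m[48;2;26;9;21m🬂[0m
</frame>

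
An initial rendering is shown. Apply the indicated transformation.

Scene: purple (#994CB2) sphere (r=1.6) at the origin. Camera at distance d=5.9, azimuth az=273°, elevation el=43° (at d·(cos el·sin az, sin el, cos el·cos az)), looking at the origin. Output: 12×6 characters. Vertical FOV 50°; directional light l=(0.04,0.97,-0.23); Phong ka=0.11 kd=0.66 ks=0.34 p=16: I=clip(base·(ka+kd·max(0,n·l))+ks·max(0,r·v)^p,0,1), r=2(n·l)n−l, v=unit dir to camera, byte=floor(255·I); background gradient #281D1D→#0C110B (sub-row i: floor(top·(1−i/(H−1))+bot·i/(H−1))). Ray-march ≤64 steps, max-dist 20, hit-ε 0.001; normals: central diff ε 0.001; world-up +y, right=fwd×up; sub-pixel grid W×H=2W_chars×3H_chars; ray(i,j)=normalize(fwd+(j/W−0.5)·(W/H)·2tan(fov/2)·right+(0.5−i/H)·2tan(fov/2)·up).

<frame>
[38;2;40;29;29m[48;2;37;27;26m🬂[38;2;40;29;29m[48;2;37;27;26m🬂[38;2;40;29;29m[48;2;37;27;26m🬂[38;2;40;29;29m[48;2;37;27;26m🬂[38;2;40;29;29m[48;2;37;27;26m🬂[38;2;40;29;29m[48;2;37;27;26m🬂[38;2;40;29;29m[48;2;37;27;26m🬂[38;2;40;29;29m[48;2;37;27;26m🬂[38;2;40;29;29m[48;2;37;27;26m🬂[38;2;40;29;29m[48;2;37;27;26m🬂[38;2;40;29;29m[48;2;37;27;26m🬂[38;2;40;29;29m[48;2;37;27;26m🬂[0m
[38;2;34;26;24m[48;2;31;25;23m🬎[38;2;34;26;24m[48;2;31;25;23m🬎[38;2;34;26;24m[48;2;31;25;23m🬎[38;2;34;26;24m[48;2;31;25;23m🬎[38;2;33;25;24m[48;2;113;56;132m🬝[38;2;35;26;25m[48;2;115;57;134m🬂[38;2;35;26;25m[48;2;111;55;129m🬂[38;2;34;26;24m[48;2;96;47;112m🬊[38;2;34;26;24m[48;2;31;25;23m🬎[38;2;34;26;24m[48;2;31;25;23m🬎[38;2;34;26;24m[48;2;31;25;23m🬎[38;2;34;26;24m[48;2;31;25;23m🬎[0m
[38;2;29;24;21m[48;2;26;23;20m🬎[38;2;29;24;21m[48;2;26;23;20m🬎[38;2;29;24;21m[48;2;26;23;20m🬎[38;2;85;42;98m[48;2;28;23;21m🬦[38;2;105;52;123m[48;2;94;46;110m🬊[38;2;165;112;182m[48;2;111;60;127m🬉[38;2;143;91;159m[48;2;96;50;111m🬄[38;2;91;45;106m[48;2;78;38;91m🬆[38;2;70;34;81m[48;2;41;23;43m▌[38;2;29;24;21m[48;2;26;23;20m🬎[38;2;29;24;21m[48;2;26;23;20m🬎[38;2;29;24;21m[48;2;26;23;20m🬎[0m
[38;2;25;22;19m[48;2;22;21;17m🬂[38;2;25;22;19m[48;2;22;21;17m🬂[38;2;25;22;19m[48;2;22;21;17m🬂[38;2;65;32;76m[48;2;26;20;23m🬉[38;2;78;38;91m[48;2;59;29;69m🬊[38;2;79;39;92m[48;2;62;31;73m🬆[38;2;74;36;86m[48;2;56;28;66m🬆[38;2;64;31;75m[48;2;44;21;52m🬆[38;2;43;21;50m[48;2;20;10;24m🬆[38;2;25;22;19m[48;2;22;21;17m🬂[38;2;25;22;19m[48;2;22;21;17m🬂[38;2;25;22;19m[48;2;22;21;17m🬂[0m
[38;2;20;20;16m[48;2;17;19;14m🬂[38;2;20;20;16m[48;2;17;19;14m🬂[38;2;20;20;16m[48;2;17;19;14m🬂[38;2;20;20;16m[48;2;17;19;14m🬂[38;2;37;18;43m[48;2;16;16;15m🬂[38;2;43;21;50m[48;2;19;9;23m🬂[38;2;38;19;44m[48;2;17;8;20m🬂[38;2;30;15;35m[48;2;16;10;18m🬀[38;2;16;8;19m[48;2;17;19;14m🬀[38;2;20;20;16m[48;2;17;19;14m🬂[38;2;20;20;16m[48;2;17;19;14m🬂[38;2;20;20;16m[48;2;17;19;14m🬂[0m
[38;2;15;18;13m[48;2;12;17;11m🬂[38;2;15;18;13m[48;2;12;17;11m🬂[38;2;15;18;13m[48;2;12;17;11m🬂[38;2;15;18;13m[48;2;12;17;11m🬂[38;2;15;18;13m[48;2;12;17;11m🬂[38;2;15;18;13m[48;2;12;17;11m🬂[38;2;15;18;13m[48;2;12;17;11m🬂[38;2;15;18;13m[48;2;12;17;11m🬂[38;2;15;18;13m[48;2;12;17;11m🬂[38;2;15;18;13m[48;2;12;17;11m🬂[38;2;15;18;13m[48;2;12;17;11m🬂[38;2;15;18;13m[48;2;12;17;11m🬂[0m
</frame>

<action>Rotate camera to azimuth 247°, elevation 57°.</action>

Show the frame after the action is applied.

<frame>
[38;2;40;29;29m[48;2;37;27;26m🬂[38;2;40;29;29m[48;2;37;27;26m🬂[38;2;40;29;29m[48;2;37;27;26m🬂[38;2;40;29;29m[48;2;37;27;26m🬂[38;2;40;29;29m[48;2;37;27;26m🬂[38;2;40;29;29m[48;2;37;27;26m🬂[38;2;40;29;29m[48;2;37;27;26m🬂[38;2;40;29;29m[48;2;37;27;26m🬂[38;2;40;29;29m[48;2;37;27;26m🬂[38;2;40;29;29m[48;2;37;27;26m🬂[38;2;40;29;29m[48;2;37;27;26m🬂[38;2;40;29;29m[48;2;37;27;26m🬂[0m
[38;2;34;26;24m[48;2;31;25;23m🬎[38;2;34;26;24m[48;2;31;25;23m🬎[38;2;34;26;24m[48;2;31;25;23m🬎[38;2;34;26;24m[48;2;31;25;23m🬎[38;2;33;25;24m[48;2;110;54;128m🬝[38;2;35;26;25m[48;2;109;54;127m🬂[38;2;35;26;25m[48;2;107;53;125m🬂[38;2;34;26;24m[48;2;91;44;106m🬊[38;2;34;26;24m[48;2;31;25;23m🬎[38;2;34;26;24m[48;2;31;25;23m🬎[38;2;34;26;24m[48;2;31;25;23m🬎[38;2;34;26;24m[48;2;31;25;23m🬎[0m
[38;2;29;24;21m[48;2;26;23;20m🬎[38;2;29;24;21m[48;2;26;23;20m🬎[38;2;29;24;21m[48;2;26;23;20m🬎[38;2;28;23;21m[48;2;88;44;103m🬕[38;2;112;55;130m[48;2;105;52;123m▐[38;2;123;65;142m[48;2;173;117;192m🬕[38;2;152;97;170m[48;2;112;57;130m🬓[38;2;100;49;117m[48;2;91;45;107m▌[38;2;38;23;38m[48;2;71;35;83m🬉[38;2;29;24;21m[48;2;26;23;20m🬎[38;2;29;24;21m[48;2;26;23;20m🬎[38;2;29;24;21m[48;2;26;23;20m🬎[0m
[38;2;25;22;19m[48;2;22;21;17m🬂[38;2;25;22;19m[48;2;22;21;17m🬂[38;2;25;22;19m[48;2;22;21;17m🬂[38;2;71;35;83m[48;2;23;21;18m▐[38;2;98;49;114m[48;2;83;41;97m🬊[38;2;110;57;127m[48;2;91;45;106m🬂[38;2;99;50;115m[48;2;84;41;98m🬆[38;2;86;42;100m[48;2;70;35;82m🬆[38;2;57;28;67m[48;2;27;13;31m🬕[38;2;25;22;19m[48;2;22;21;17m🬂[38;2;25;22;19m[48;2;22;21;17m🬂[38;2;25;22;19m[48;2;22;21;17m🬂[0m
[38;2;20;20;16m[48;2;17;19;14m🬂[38;2;20;20;16m[48;2;17;19;14m🬂[38;2;20;20;16m[48;2;17;19;14m🬂[38;2;20;20;16m[48;2;17;19;14m🬂[38;2;58;28;68m[48;2;16;19;14m🬊[38;2;65;32;75m[48;2;22;11;26m🬎[38;2;61;30;71m[48;2;24;12;29m🬎[38;2;50;24;58m[48;2;19;13;20m🬆[38;2;29;14;34m[48;2;17;19;14m🬀[38;2;20;20;16m[48;2;17;19;14m🬂[38;2;20;20;16m[48;2;17;19;14m🬂[38;2;20;20;16m[48;2;17;19;14m🬂[0m
[38;2;15;18;13m[48;2;12;17;11m🬂[38;2;15;18;13m[48;2;12;17;11m🬂[38;2;15;18;13m[48;2;12;17;11m🬂[38;2;15;18;13m[48;2;12;17;11m🬂[38;2;15;18;13m[48;2;12;17;11m🬂[38;2;15;18;13m[48;2;12;17;11m🬂[38;2;15;18;13m[48;2;12;17;11m🬂[38;2;15;18;13m[48;2;12;17;11m🬂[38;2;15;18;13m[48;2;12;17;11m🬂[38;2;15;18;13m[48;2;12;17;11m🬂[38;2;15;18;13m[48;2;12;17;11m🬂[38;2;15;18;13m[48;2;12;17;11m🬂[0m
</frame>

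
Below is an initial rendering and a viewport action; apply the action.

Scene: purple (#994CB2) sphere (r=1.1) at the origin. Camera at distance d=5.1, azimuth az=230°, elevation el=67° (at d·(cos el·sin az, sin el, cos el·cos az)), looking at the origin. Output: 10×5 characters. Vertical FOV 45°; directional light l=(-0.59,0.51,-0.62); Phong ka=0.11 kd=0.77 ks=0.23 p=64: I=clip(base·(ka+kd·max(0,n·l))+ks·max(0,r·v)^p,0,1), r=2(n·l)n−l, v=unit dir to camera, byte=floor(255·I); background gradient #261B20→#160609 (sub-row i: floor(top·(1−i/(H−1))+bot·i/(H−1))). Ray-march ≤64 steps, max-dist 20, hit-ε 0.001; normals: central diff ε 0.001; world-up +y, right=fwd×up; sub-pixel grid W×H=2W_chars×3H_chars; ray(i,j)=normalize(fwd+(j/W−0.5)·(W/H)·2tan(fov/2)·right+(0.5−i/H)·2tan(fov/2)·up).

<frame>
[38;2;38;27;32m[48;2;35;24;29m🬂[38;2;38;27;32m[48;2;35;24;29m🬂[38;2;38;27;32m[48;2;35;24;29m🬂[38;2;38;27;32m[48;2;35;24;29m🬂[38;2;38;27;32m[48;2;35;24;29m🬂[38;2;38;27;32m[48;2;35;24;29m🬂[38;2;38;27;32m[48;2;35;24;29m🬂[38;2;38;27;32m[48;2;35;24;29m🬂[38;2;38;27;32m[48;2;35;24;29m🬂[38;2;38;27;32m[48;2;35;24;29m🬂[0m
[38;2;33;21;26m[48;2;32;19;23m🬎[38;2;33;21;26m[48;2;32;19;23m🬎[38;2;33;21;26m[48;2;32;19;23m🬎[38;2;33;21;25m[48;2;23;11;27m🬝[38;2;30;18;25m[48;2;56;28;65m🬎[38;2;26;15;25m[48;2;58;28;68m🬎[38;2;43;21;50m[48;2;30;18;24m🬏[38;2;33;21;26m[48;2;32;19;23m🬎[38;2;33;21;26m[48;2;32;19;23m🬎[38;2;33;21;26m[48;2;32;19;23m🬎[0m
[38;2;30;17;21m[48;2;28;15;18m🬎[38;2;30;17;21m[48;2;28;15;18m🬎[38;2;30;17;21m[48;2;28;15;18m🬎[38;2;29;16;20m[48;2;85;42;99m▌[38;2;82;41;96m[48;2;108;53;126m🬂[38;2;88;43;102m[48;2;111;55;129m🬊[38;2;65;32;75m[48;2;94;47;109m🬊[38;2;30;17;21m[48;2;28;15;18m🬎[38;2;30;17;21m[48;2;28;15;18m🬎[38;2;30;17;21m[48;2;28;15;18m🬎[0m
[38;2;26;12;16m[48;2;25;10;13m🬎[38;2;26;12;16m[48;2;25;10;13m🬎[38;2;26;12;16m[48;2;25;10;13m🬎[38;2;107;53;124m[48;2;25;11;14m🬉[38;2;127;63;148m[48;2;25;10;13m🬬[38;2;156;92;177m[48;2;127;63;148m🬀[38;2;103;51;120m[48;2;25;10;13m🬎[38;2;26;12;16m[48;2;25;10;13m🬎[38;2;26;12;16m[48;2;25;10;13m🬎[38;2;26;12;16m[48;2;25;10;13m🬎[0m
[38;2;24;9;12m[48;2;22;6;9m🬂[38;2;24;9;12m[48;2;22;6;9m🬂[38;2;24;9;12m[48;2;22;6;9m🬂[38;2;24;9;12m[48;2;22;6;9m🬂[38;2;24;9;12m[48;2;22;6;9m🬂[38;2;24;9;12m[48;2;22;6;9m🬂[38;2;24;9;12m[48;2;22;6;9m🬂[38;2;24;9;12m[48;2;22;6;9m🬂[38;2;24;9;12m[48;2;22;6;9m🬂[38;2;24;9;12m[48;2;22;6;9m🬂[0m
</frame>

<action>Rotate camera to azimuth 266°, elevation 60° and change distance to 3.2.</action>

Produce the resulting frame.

<frame>
[38;2;38;27;32m[48;2;35;24;29m🬂[38;2;38;27;32m[48;2;35;24;29m🬂[38;2;38;27;32m[48;2;35;24;29m🬂[38;2;36;25;30m[48;2;72;36;84m🬝[38;2;37;24;34m[48;2;70;35;81m🬎[38;2;31;19;30m[48;2;56;28;66m🬎[38;2;37;24;34m[48;2;20;10;24m🬝[38;2;38;27;32m[48;2;35;24;29m🬂[38;2;38;27;32m[48;2;35;24;29m🬂[38;2;38;27;32m[48;2;35;24;29m🬂[0m
[38;2;33;21;26m[48;2;32;19;23m🬎[38;2;33;21;26m[48;2;32;19;23m🬎[38;2;33;21;26m[48;2;106;52;123m🬆[38;2;90;45;105m[48;2;107;52;124m🬂[38;2;87;43;102m[48;2;101;49;117m🬊[38;2;73;36;85m[48;2;88;43;102m🬊[38;2;51;25;60m[48;2;69;34;80m🬊[38;2;26;14;27m[48;2;45;22;53m🬨[38;2;33;21;25m[48;2;16;8;19m🬬[38;2;33;21;26m[48;2;32;19;23m🬎[0m
[38;2;30;17;21m[48;2;28;15;18m🬎[38;2;30;17;21m[48;2;28;15;18m🬎[38;2;119;59;138m[48;2;127;62;148m🬂[38;2;118;58;138m[48;2;127;64;148m🬊[38;2;111;55;129m[48;2;133;72;152m🬬[38;2;95;47;111m[48;2;103;51;120m🬊[38;2;76;37;88m[48;2;86;43;101m▐[38;2;47;22;54m[48;2;63;31;73m▐[38;2;19;9;23m[48;2;29;15;23m🬄[38;2;30;17;21m[48;2;28;15;18m🬎[0m
[38;2;26;12;16m[48;2;25;10;13m🬎[38;2;26;12;16m[48;2;25;10;13m🬎[38;2;131;64;152m[48;2;25;10;13m🬬[38;2;136;72;157m[48;2;130;64;152m🬁[38;2;153;91;173m[48;2;120;60;140m🬀[38;2;103;51;120m[48;2;111;54;129m▐[38;2;83;41;96m[48;2;94;46;109m▐[38;2;69;34;80m[48;2;50;25;59m▌[38;2;27;13;32m[48;2;24;10;16m🬀[38;2;26;12;16m[48;2;25;10;13m🬎[0m
[38;2;24;9;12m[48;2;22;6;9m🬂[38;2;24;9;12m[48;2;22;6;9m🬂[38;2;24;9;12m[48;2;22;6;9m🬂[38;2;125;62;146m[48;2;22;6;9m🬊[38;2;113;56;132m[48;2;22;6;9m🬬[38;2;104;51;121m[48;2;84;41;98m🬎[38;2;81;40;94m[48;2;22;6;9m🬎[38;2;61;30;71m[48;2;22;7;10m🬀[38;2;24;9;12m[48;2;22;6;9m🬂[38;2;24;9;12m[48;2;22;6;9m🬂[0m
</frame>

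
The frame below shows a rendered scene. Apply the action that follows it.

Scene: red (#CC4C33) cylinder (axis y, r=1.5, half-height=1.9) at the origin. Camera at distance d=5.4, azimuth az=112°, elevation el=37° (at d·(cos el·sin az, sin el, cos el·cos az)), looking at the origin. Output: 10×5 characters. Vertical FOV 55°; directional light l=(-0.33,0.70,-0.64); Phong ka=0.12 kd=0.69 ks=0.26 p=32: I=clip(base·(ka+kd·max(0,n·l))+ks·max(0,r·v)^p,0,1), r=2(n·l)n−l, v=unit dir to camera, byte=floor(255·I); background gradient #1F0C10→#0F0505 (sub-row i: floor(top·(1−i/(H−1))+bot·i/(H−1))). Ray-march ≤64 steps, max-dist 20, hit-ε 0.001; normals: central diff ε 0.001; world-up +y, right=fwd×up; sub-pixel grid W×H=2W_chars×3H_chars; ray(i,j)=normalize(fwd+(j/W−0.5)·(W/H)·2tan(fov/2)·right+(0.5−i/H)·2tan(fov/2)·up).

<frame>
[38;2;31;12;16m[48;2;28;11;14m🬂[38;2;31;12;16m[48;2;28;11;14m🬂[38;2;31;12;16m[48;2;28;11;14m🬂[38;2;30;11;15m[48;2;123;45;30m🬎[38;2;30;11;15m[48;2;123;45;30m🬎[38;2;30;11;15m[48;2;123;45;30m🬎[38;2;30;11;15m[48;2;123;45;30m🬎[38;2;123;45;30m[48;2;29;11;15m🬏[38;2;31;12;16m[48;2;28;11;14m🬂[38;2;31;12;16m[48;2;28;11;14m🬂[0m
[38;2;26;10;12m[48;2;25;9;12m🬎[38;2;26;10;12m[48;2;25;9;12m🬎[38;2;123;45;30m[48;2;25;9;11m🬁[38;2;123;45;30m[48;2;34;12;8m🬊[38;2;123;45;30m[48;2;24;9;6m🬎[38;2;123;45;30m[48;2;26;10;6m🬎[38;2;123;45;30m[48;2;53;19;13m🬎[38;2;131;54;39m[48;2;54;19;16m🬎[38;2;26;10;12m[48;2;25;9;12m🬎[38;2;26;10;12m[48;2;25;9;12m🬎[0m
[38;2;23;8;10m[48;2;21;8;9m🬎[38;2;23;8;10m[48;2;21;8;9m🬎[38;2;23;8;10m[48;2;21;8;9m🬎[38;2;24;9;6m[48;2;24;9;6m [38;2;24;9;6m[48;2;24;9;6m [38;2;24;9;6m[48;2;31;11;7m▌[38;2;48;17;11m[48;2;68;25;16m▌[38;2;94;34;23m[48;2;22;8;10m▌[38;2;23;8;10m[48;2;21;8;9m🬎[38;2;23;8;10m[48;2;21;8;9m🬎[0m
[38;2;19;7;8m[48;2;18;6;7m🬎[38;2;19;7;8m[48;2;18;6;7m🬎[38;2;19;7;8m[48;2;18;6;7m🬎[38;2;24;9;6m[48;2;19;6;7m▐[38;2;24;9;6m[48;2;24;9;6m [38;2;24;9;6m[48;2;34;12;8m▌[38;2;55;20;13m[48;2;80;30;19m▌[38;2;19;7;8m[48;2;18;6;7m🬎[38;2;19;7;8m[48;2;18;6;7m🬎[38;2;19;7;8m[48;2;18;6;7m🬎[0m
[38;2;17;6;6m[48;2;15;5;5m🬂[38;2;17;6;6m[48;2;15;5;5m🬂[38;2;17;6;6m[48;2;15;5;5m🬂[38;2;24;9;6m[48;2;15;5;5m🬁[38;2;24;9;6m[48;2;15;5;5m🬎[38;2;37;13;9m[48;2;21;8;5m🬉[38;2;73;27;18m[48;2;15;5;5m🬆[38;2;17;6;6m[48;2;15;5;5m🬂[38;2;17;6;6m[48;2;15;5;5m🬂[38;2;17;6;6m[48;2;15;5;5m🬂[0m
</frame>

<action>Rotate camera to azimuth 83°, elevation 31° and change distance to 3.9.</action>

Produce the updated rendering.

<frame>
[38;2;31;12;16m[48;2;28;11;14m🬂[38;2;24;9;6m[48;2;28;11;14m🬨[38;2;24;9;6m[48;2;24;9;6m [38;2;24;9;6m[48;2;24;9;6m [38;2;24;9;6m[48;2;24;9;6m [38;2;24;9;6m[48;2;24;9;6m [38;2;24;9;6m[48;2;24;9;6m [38;2;24;9;6m[48;2;24;9;6m [38;2;26;9;6m[48;2;38;14;9m🬕[38;2;58;21;14m[48;2;29;11;14m🬀[0m
[38;2;26;10;12m[48;2;25;9;12m🬎[38;2;25;9;12m[48;2;24;9;6m🬲[38;2;24;9;6m[48;2;24;9;6m [38;2;24;9;6m[48;2;24;9;6m [38;2;24;9;6m[48;2;24;9;6m [38;2;24;9;6m[48;2;24;9;6m [38;2;24;9;6m[48;2;24;9;6m [38;2;24;9;6m[48;2;24;9;6m [38;2;53;20;13m[48;2;28;10;8m🬉[38;2;26;10;12m[48;2;25;9;12m🬎[0m
[38;2;23;8;10m[48;2;21;8;9m🬎[38;2;23;8;10m[48;2;21;8;9m🬎[38;2;24;9;6m[48;2;24;9;6m [38;2;24;9;6m[48;2;24;9;6m [38;2;24;9;6m[48;2;24;9;6m [38;2;24;9;6m[48;2;24;9;6m [38;2;24;9;6m[48;2;24;9;6m [38;2;24;9;6m[48;2;27;10;6m🬝[38;2;54;19;13m[48;2;27;10;10m🬓[38;2;23;8;10m[48;2;21;8;9m🬎[0m
[38;2;19;7;8m[48;2;18;6;7m🬎[38;2;19;7;8m[48;2;18;6;7m🬎[38;2;24;9;6m[48;2;19;6;7m▐[38;2;24;9;6m[48;2;24;9;6m [38;2;24;9;6m[48;2;24;9;6m [38;2;24;9;6m[48;2;24;9;6m [38;2;24;9;6m[48;2;24;9;6m [38;2;26;9;6m[48;2;42;15;10m🬕[38;2;19;7;8m[48;2;18;6;7m🬎[38;2;19;7;8m[48;2;18;6;7m🬎[0m
[38;2;17;6;6m[48;2;15;5;5m🬂[38;2;17;6;6m[48;2;15;5;5m🬂[38;2;24;9;6m[48;2;15;5;5m🬁[38;2;24;9;6m[48;2;24;9;6m [38;2;24;9;6m[48;2;24;9;6m [38;2;24;9;6m[48;2;24;9;6m [38;2;24;9;6m[48;2;24;9;6m [38;2;63;23;15m[48;2;24;8;6m🬁[38;2;17;6;6m[48;2;15;5;5m🬂[38;2;17;6;6m[48;2;15;5;5m🬂[0m
</frame>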